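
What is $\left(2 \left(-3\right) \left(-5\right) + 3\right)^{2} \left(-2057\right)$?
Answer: $-2240073$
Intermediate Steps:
$\left(2 \left(-3\right) \left(-5\right) + 3\right)^{2} \left(-2057\right) = \left(\left(-6\right) \left(-5\right) + 3\right)^{2} \left(-2057\right) = \left(30 + 3\right)^{2} \left(-2057\right) = 33^{2} \left(-2057\right) = 1089 \left(-2057\right) = -2240073$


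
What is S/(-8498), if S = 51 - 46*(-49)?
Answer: -2305/8498 ≈ -0.27124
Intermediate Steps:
S = 2305 (S = 51 + 2254 = 2305)
S/(-8498) = 2305/(-8498) = 2305*(-1/8498) = -2305/8498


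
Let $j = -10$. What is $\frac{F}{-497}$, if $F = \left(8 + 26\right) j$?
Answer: $\frac{340}{497} \approx 0.6841$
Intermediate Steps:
$F = -340$ ($F = \left(8 + 26\right) \left(-10\right) = 34 \left(-10\right) = -340$)
$\frac{F}{-497} = - \frac{340}{-497} = \left(-340\right) \left(- \frac{1}{497}\right) = \frac{340}{497}$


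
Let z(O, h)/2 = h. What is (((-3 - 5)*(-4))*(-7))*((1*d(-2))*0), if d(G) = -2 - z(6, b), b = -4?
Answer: 0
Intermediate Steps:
z(O, h) = 2*h
d(G) = 6 (d(G) = -2 - 2*(-4) = -2 - 1*(-8) = -2 + 8 = 6)
(((-3 - 5)*(-4))*(-7))*((1*d(-2))*0) = (((-3 - 5)*(-4))*(-7))*((1*6)*0) = (-8*(-4)*(-7))*(6*0) = (32*(-7))*0 = -224*0 = 0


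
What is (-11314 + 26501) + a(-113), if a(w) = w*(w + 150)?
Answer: 11006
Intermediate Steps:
a(w) = w*(150 + w)
(-11314 + 26501) + a(-113) = (-11314 + 26501) - 113*(150 - 113) = 15187 - 113*37 = 15187 - 4181 = 11006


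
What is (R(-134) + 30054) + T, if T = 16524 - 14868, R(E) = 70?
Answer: 31780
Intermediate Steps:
T = 1656
(R(-134) + 30054) + T = (70 + 30054) + 1656 = 30124 + 1656 = 31780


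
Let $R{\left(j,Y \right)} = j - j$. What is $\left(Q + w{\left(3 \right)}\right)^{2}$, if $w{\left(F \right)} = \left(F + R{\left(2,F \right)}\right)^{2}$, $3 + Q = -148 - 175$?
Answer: $100489$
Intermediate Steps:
$Q = -326$ ($Q = -3 - 323 = -326$)
$R{\left(j,Y \right)} = 0$
$w{\left(F \right)} = F^{2}$ ($w{\left(F \right)} = \left(F + 0\right)^{2} = F^{2}$)
$\left(Q + w{\left(3 \right)}\right)^{2} = \left(-326 + 3^{2}\right)^{2} = \left(-326 + 9\right)^{2} = \left(-317\right)^{2} = 100489$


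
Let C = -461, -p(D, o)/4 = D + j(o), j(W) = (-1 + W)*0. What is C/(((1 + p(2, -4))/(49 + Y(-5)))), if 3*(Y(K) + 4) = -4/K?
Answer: 44717/15 ≈ 2981.1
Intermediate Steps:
j(W) = 0
p(D, o) = -4*D (p(D, o) = -4*(D + 0) = -4*D)
Y(K) = -4 - 4/(3*K) (Y(K) = -4 + (-4/K)/3 = -4 - 4/(3*K))
C/(((1 + p(2, -4))/(49 + Y(-5)))) = -461/((1 - 4*2)/(49 + (-4 - 4/3/(-5)))) = -461/((1 - 8)/(49 + (-4 - 4/3*(-⅕)))) = -461/(-7/(49 + (-4 + 4/15))) = -461/(-7/(49 - 56/15)) = -461/(-7/679/15) = -461/(-7*15/679) = -461/(-15/97) = -97/15*(-461) = 44717/15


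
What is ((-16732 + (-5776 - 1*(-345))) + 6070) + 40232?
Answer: 24139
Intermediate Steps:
((-16732 + (-5776 - 1*(-345))) + 6070) + 40232 = ((-16732 + (-5776 + 345)) + 6070) + 40232 = ((-16732 - 5431) + 6070) + 40232 = (-22163 + 6070) + 40232 = -16093 + 40232 = 24139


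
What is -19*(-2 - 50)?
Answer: 988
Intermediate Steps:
-19*(-2 - 50) = -19*(-52) = 988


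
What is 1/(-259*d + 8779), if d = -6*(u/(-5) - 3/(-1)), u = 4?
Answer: 5/60989 ≈ 8.1982e-5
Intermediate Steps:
d = -66/5 (d = -6*(4/(-5) - 3/(-1)) = -6*(4*(-1/5) - 3*(-1)) = -6*(-4/5 + 3) = -6*11/5 = -66/5 ≈ -13.200)
1/(-259*d + 8779) = 1/(-259*(-66/5) + 8779) = 1/(17094/5 + 8779) = 1/(60989/5) = 5/60989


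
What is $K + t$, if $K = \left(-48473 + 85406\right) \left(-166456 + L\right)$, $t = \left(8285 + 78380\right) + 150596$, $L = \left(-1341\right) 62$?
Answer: $-9218165673$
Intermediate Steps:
$L = -83142$
$t = 237261$ ($t = 86665 + 150596 = 237261$)
$K = -9218402934$ ($K = \left(-48473 + 85406\right) \left(-166456 - 83142\right) = 36933 \left(-249598\right) = -9218402934$)
$K + t = -9218402934 + 237261 = -9218165673$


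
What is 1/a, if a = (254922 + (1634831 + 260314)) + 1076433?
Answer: 1/3226500 ≈ 3.0993e-7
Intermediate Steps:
a = 3226500 (a = (254922 + 1895145) + 1076433 = 2150067 + 1076433 = 3226500)
1/a = 1/3226500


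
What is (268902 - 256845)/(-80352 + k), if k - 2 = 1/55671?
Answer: -671225247/4473164849 ≈ -0.15006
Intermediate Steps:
k = 111343/55671 (k = 2 + 1/55671 = 111343/55671 ≈ 2.0000)
(268902 - 256845)/(-80352 + k) = (268902 - 256845)/(-80352 + 111343/55671) = 12057/(-4473164849/55671) = 12057*(-55671/4473164849) = -671225247/4473164849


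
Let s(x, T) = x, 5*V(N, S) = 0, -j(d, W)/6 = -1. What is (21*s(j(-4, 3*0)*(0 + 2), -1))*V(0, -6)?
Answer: 0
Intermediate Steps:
j(d, W) = 6 (j(d, W) = -6*(-1) = 6)
V(N, S) = 0 (V(N, S) = (⅕)*0 = 0)
(21*s(j(-4, 3*0)*(0 + 2), -1))*V(0, -6) = (21*(6*(0 + 2)))*0 = (21*(6*2))*0 = (21*12)*0 = 252*0 = 0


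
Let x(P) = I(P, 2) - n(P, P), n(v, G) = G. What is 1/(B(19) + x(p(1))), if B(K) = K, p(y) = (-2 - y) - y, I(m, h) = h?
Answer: 1/25 ≈ 0.040000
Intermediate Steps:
p(y) = -2 - 2*y
x(P) = 2 - P
1/(B(19) + x(p(1))) = 1/(19 + (2 - (-2 - 2*1))) = 1/(19 + (2 - (-2 - 2))) = 1/(19 + (2 - 1*(-4))) = 1/(19 + (2 + 4)) = 1/(19 + 6) = 1/25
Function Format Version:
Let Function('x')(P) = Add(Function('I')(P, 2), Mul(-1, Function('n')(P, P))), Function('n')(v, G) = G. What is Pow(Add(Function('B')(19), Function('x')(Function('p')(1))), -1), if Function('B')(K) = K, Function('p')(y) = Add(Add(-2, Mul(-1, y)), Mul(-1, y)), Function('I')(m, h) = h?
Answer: Rational(1, 25) ≈ 0.040000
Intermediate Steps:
Function('p')(y) = Add(-2, Mul(-2, y))
Function('x')(P) = Add(2, Mul(-1, P))
Pow(Add(Function('B')(19), Function('x')(Function('p')(1))), -1) = Pow(Add(19, Add(2, Mul(-1, Add(-2, Mul(-2, 1))))), -1) = Pow(Add(19, Add(2, Mul(-1, Add(-2, -2)))), -1) = Pow(Add(19, Add(2, Mul(-1, -4))), -1) = Pow(Add(19, Add(2, 4)), -1) = Pow(Add(19, 6), -1) = Pow(25, -1) = Rational(1, 25)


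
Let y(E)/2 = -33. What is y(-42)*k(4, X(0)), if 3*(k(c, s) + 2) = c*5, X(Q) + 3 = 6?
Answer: -308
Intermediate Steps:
X(Q) = 3 (X(Q) = -3 + 6 = 3)
y(E) = -66 (y(E) = 2*(-33) = -66)
k(c, s) = -2 + 5*c/3 (k(c, s) = -2 + (c*5)/3 = -2 + (5*c)/3 = -2 + 5*c/3)
y(-42)*k(4, X(0)) = -66*(-2 + (5/3)*4) = -66*(-2 + 20/3) = -66*14/3 = -308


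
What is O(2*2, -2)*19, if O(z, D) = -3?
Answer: -57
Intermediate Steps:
O(2*2, -2)*19 = -3*19 = -57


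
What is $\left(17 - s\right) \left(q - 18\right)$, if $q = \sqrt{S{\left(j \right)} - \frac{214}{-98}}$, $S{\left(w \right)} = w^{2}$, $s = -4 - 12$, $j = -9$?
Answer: $-594 + \frac{66 \sqrt{1019}}{7} \approx -293.02$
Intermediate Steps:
$s = -16$ ($s = -4 - 12 = -16$)
$q = \frac{2 \sqrt{1019}}{7}$ ($q = \sqrt{\left(-9\right)^{2} - \frac{214}{-98}} = \sqrt{81 - - \frac{107}{49}} = \sqrt{81 + \frac{107}{49}} = \sqrt{\frac{4076}{49}} = \frac{2 \sqrt{1019}}{7} \approx 9.1205$)
$\left(17 - s\right) \left(q - 18\right) = \left(17 - -16\right) \left(\frac{2 \sqrt{1019}}{7} - 18\right) = \left(17 + 16\right) \left(\frac{2 \sqrt{1019}}{7} - 18\right) = 33 \left(-18 + \frac{2 \sqrt{1019}}{7}\right) = -594 + \frac{66 \sqrt{1019}}{7}$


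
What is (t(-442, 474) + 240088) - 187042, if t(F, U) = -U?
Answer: 52572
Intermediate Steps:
(t(-442, 474) + 240088) - 187042 = (-1*474 + 240088) - 187042 = (-474 + 240088) - 187042 = 239614 - 187042 = 52572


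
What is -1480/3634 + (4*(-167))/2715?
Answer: -3222856/4933155 ≈ -0.65331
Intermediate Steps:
-1480/3634 + (4*(-167))/2715 = -1480*1/3634 - 668*1/2715 = -740/1817 - 668/2715 = -3222856/4933155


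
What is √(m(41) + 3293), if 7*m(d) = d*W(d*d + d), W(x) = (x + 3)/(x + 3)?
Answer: 2*√40411/7 ≈ 57.436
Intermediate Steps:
W(x) = 1 (W(x) = (3 + x)/(3 + x) = 1)
m(d) = d/7 (m(d) = (d*1)/7 = d/7)
√(m(41) + 3293) = √((⅐)*41 + 3293) = √(41/7 + 3293) = √(23092/7) = 2*√40411/7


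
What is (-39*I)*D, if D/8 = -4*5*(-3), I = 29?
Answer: -542880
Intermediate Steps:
D = 480 (D = 8*(-4*5*(-3)) = 8*(-20*(-3)) = 8*60 = 480)
(-39*I)*D = -39*29*480 = -1131*480 = -542880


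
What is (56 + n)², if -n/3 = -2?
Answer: 3844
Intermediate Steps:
n = 6 (n = -3*(-2) = 6)
(56 + n)² = (56 + 6)² = 62² = 3844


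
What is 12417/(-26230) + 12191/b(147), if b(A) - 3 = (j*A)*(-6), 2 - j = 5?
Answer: 286877297/69483270 ≈ 4.1287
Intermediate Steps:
j = -3 (j = 2 - 1*5 = 2 - 5 = -3)
b(A) = 3 + 18*A (b(A) = 3 - 3*A*(-6) = 3 + 18*A)
12417/(-26230) + 12191/b(147) = 12417/(-26230) + 12191/(3 + 18*147) = 12417*(-1/26230) + 12191/(3 + 2646) = -12417/26230 + 12191/2649 = 286877297/69483270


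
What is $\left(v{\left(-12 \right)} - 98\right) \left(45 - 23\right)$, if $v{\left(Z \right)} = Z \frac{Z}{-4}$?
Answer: $-2948$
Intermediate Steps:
$v{\left(Z \right)} = - \frac{Z^{2}}{4}$ ($v{\left(Z \right)} = Z Z \left(- \frac{1}{4}\right) = Z \left(- \frac{Z}{4}\right) = - \frac{Z^{2}}{4}$)
$\left(v{\left(-12 \right)} - 98\right) \left(45 - 23\right) = \left(- \frac{\left(-12\right)^{2}}{4} - 98\right) \left(45 - 23\right) = \left(\left(- \frac{1}{4}\right) 144 - 98\right) \left(45 - 23\right) = \left(-36 - 98\right) 22 = \left(-134\right) 22 = -2948$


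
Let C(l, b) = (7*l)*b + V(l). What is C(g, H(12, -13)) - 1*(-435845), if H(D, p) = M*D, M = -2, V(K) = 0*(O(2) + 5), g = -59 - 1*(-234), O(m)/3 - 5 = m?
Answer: 406445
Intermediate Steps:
O(m) = 15 + 3*m
g = 175 (g = -59 + 234 = 175)
V(K) = 0 (V(K) = 0*((15 + 3*2) + 5) = 0*((15 + 6) + 5) = 0*(21 + 5) = 0*26 = 0)
H(D, p) = -2*D
C(l, b) = 7*b*l (C(l, b) = (7*l)*b + 0 = 7*b*l + 0 = 7*b*l)
C(g, H(12, -13)) - 1*(-435845) = 7*(-2*12)*175 - 1*(-435845) = 7*(-24)*175 + 435845 = -29400 + 435845 = 406445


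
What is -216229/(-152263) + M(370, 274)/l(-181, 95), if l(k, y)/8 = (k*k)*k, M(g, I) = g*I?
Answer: 2560504827643/1805760307766 ≈ 1.4180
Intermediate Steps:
M(g, I) = I*g
l(k, y) = 8*k³ (l(k, y) = 8*((k*k)*k) = 8*(k²*k) = 8*k³)
-216229/(-152263) + M(370, 274)/l(-181, 95) = -216229/(-152263) + (274*370)/((8*(-181)³)) = -216229*(-1/152263) + 101380/((8*(-5929741))) = 216229/152263 + 101380/(-47437928) = 216229/152263 + 101380*(-1/47437928) = 216229/152263 - 25345/11859482 = 2560504827643/1805760307766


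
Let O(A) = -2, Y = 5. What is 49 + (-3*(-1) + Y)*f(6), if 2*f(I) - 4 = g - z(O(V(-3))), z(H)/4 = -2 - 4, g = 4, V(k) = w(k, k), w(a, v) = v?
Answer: 177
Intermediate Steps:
V(k) = k
z(H) = -24 (z(H) = 4*(-2 - 4) = 4*(-6) = -24)
f(I) = 16 (f(I) = 2 + (4 - 1*(-24))/2 = 2 + (4 + 24)/2 = 2 + (½)*28 = 2 + 14 = 16)
49 + (-3*(-1) + Y)*f(6) = 49 + (-3*(-1) + 5)*16 = 49 + (3 + 5)*16 = 49 + 8*16 = 49 + 128 = 177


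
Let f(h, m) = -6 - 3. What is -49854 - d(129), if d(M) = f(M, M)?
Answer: -49845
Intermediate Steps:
f(h, m) = -9
d(M) = -9
-49854 - d(129) = -49854 - 1*(-9) = -49854 + 9 = -49845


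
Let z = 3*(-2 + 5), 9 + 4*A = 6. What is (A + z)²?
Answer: 1089/16 ≈ 68.063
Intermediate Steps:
A = -¾ (A = -9/4 + (¼)*6 = -9/4 + 3/2 = -¾ ≈ -0.75000)
z = 9 (z = 3*3 = 9)
(A + z)² = (-¾ + 9)² = (33/4)² = 1089/16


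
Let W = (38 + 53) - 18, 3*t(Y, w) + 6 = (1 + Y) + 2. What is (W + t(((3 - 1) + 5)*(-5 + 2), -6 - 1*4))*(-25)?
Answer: -1625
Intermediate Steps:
t(Y, w) = -1 + Y/3 (t(Y, w) = -2 + ((1 + Y) + 2)/3 = -2 + (3 + Y)/3 = -2 + (1 + Y/3) = -1 + Y/3)
W = 73 (W = 91 - 18 = 73)
(W + t(((3 - 1) + 5)*(-5 + 2), -6 - 1*4))*(-25) = (73 + (-1 + (((3 - 1) + 5)*(-5 + 2))/3))*(-25) = (73 + (-1 + ((2 + 5)*(-3))/3))*(-25) = (73 + (-1 + (7*(-3))/3))*(-25) = (73 + (-1 + (1/3)*(-21)))*(-25) = (73 + (-1 - 7))*(-25) = (73 - 8)*(-25) = 65*(-25) = -1625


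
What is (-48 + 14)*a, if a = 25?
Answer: -850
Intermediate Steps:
(-48 + 14)*a = (-48 + 14)*25 = -34*25 = -850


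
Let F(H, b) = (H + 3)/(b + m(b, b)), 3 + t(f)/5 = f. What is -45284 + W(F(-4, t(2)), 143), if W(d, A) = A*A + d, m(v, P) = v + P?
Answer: -372524/15 ≈ -24835.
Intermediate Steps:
m(v, P) = P + v
t(f) = -15 + 5*f
F(H, b) = (3 + H)/(3*b) (F(H, b) = (H + 3)/(b + (b + b)) = (3 + H)/(b + 2*b) = (3 + H)/((3*b)) = (3 + H)*(1/(3*b)) = (3 + H)/(3*b))
W(d, A) = d + A² (W(d, A) = A² + d = d + A²)
-45284 + W(F(-4, t(2)), 143) = -45284 + ((3 - 4)/(3*(-15 + 5*2)) + 143²) = -45284 + ((⅓)*(-1)/(-15 + 10) + 20449) = -45284 + ((⅓)*(-1)/(-5) + 20449) = -45284 + ((⅓)*(-⅕)*(-1) + 20449) = -45284 + (1/15 + 20449) = -45284 + 306736/15 = -372524/15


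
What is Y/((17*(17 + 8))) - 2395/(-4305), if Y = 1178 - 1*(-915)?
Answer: 2005648/365925 ≈ 5.4810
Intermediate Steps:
Y = 2093 (Y = 1178 + 915 = 2093)
Y/((17*(17 + 8))) - 2395/(-4305) = 2093/((17*(17 + 8))) - 2395/(-4305) = 2093/((17*25)) - 2395*(-1/4305) = 2093/425 + 479/861 = 2005648/365925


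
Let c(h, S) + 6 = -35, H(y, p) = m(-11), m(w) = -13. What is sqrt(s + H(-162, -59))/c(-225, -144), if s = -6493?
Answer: -I*sqrt(6506)/41 ≈ -1.9673*I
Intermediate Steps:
H(y, p) = -13
c(h, S) = -41 (c(h, S) = -6 - 35 = -41)
sqrt(s + H(-162, -59))/c(-225, -144) = sqrt(-6493 - 13)/(-41) = sqrt(-6506)*(-1/41) = (I*sqrt(6506))*(-1/41) = -I*sqrt(6506)/41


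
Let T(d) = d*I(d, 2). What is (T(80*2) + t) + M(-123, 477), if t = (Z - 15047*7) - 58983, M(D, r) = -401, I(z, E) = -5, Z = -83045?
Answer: -248558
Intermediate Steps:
T(d) = -5*d (T(d) = d*(-5) = -5*d)
t = -247357 (t = (-83045 - 15047*7) - 58983 = (-83045 - 105329) - 58983 = -188374 - 58983 = -247357)
(T(80*2) + t) + M(-123, 477) = (-400*2 - 247357) - 401 = (-5*160 - 247357) - 401 = (-800 - 247357) - 401 = -248157 - 401 = -248558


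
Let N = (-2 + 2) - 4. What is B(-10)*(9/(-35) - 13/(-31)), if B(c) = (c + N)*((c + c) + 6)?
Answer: 4928/155 ≈ 31.794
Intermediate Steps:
N = -4 (N = 0 - 4 = -4)
B(c) = (-4 + c)*(6 + 2*c) (B(c) = (c - 4)*((c + c) + 6) = (-4 + c)*(2*c + 6) = (-4 + c)*(6 + 2*c))
B(-10)*(9/(-35) - 13/(-31)) = (-24 - 2*(-10) + 2*(-10)²)*(9/(-35) - 13/(-31)) = (-24 + 20 + 2*100)*(9*(-1/35) - 13*(-1/31)) = (-24 + 20 + 200)*(-9/35 + 13/31) = 196*(176/1085) = 4928/155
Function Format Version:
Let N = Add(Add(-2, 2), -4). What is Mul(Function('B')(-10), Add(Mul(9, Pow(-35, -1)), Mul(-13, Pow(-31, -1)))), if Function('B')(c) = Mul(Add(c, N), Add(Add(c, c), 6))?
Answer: Rational(4928, 155) ≈ 31.794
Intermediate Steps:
N = -4 (N = Add(0, -4) = -4)
Function('B')(c) = Mul(Add(-4, c), Add(6, Mul(2, c))) (Function('B')(c) = Mul(Add(c, -4), Add(Add(c, c), 6)) = Mul(Add(-4, c), Add(Mul(2, c), 6)) = Mul(Add(-4, c), Add(6, Mul(2, c))))
Mul(Function('B')(-10), Add(Mul(9, Pow(-35, -1)), Mul(-13, Pow(-31, -1)))) = Mul(Add(-24, Mul(-2, -10), Mul(2, Pow(-10, 2))), Add(Mul(9, Pow(-35, -1)), Mul(-13, Pow(-31, -1)))) = Mul(Add(-24, 20, Mul(2, 100)), Add(Mul(9, Rational(-1, 35)), Mul(-13, Rational(-1, 31)))) = Mul(Add(-24, 20, 200), Add(Rational(-9, 35), Rational(13, 31))) = Mul(196, Rational(176, 1085)) = Rational(4928, 155)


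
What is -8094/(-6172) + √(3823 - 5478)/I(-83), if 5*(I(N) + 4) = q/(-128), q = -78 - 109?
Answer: 4047/3086 - 640*I*√1655/2373 ≈ 1.3114 - 10.972*I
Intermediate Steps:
q = -187
I(N) = -2373/640 (I(N) = -4 + (-187/(-128))/5 = -4 + (-187*(-1/128))/5 = -4 + (⅕)*(187/128) = -4 + 187/640 = -2373/640)
-8094/(-6172) + √(3823 - 5478)/I(-83) = -8094/(-6172) + √(3823 - 5478)/(-2373/640) = -8094*(-1/6172) + √(-1655)*(-640/2373) = 4047/3086 + (I*√1655)*(-640/2373) = 4047/3086 - 640*I*√1655/2373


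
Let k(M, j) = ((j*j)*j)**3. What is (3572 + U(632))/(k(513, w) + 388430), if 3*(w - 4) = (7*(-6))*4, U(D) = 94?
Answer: -1833/1389952941623641 ≈ -1.3187e-12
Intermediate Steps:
w = -52 (w = 4 + ((7*(-6))*4)/3 = 4 + (-42*4)/3 = 4 + (1/3)*(-168) = 4 - 56 = -52)
k(M, j) = j**9 (k(M, j) = (j**2*j)**3 = (j**3)**3 = j**9)
(3572 + U(632))/(k(513, w) + 388430) = (3572 + 94)/((-52)**9 + 388430) = 3666/(-2779905883635712 + 388430) = 3666/(-2779905883247282) = 3666*(-1/2779905883247282) = -1833/1389952941623641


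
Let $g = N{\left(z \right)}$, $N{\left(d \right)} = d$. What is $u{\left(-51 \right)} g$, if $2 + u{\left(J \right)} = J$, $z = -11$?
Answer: $583$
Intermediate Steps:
$g = -11$
$u{\left(J \right)} = -2 + J$
$u{\left(-51 \right)} g = \left(-2 - 51\right) \left(-11\right) = \left(-53\right) \left(-11\right) = 583$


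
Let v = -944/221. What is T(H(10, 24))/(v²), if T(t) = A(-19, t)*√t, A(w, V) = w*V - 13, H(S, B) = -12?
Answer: 10500815*I*√3/445568 ≈ 40.82*I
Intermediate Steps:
A(w, V) = -13 + V*w (A(w, V) = V*w - 13 = -13 + V*w)
T(t) = √t*(-13 - 19*t) (T(t) = (-13 + t*(-19))*√t = (-13 - 19*t)*√t = √t*(-13 - 19*t))
v = -944/221 (v = -944*1/221 = -944/221 ≈ -4.2715)
T(H(10, 24))/(v²) = (√(-12)*(-13 - 19*(-12)))/((-944/221)²) = ((2*I*√3)*(-13 + 228))/(891136/48841) = ((2*I*√3)*215)*(48841/891136) = (430*I*√3)*(48841/891136) = 10500815*I*√3/445568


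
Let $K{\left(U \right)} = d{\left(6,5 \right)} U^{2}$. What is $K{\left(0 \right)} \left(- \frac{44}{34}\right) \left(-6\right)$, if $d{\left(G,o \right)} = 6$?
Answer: $0$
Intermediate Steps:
$K{\left(U \right)} = 6 U^{2}$
$K{\left(0 \right)} \left(- \frac{44}{34}\right) \left(-6\right) = 6 \cdot 0^{2} \left(- \frac{44}{34}\right) \left(-6\right) = 6 \cdot 0 \left(\left(-44\right) \frac{1}{34}\right) \left(-6\right) = 0 \left(- \frac{22}{17}\right) \left(-6\right) = 0 \left(-6\right) = 0$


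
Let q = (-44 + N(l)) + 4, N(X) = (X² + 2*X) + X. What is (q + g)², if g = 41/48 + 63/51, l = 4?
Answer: 65399569/665856 ≈ 98.219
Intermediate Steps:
N(X) = X² + 3*X
g = 1705/816 (g = 41*(1/48) + 63*(1/51) = 41/48 + 21/17 = 1705/816 ≈ 2.0895)
q = -12 (q = (-44 + 4*(3 + 4)) + 4 = (-44 + 4*7) + 4 = (-44 + 28) + 4 = -16 + 4 = -12)
(q + g)² = (-12 + 1705/816)² = (-8087/816)² = 65399569/665856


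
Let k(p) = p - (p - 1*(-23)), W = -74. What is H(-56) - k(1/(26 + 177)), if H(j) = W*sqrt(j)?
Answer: 23 - 148*I*sqrt(14) ≈ 23.0 - 553.77*I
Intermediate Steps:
k(p) = -23 (k(p) = p - (p + 23) = p - (23 + p) = p + (-23 - p) = -23)
H(j) = -74*sqrt(j)
H(-56) - k(1/(26 + 177)) = -148*I*sqrt(14) - 1*(-23) = -148*I*sqrt(14) + 23 = 23 - 148*I*sqrt(14)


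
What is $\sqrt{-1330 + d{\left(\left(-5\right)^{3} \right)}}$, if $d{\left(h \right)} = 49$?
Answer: $i \sqrt{1281} \approx 35.791 i$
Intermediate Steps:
$\sqrt{-1330 + d{\left(\left(-5\right)^{3} \right)}} = \sqrt{-1330 + 49} = \sqrt{-1281} = i \sqrt{1281}$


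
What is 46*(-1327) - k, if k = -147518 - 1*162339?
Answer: 248815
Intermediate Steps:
k = -309857 (k = -147518 - 162339 = -309857)
46*(-1327) - k = 46*(-1327) - 1*(-309857) = -61042 + 309857 = 248815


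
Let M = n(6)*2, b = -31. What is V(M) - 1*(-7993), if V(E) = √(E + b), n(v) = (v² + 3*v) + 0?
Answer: 7993 + √77 ≈ 8001.8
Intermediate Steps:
n(v) = v² + 3*v
M = 108 (M = (6*(3 + 6))*2 = (6*9)*2 = 54*2 = 108)
V(E) = √(-31 + E) (V(E) = √(E - 31) = √(-31 + E))
V(M) - 1*(-7993) = √(-31 + 108) - 1*(-7993) = √77 + 7993 = 7993 + √77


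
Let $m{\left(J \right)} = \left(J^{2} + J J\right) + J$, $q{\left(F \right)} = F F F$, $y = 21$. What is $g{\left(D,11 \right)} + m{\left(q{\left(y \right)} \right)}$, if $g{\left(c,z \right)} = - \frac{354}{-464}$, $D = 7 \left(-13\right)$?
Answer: $\frac{39797628873}{232} \approx 1.7154 \cdot 10^{8}$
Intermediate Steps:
$D = -91$
$g{\left(c,z \right)} = \frac{177}{232}$ ($g{\left(c,z \right)} = \left(-354\right) \left(- \frac{1}{464}\right) = \frac{177}{232}$)
$q{\left(F \right)} = F^{3}$ ($q{\left(F \right)} = F^{2} F = F^{3}$)
$m{\left(J \right)} = J + 2 J^{2}$ ($m{\left(J \right)} = \left(J^{2} + J^{2}\right) + J = 2 J^{2} + J = J + 2 J^{2}$)
$g{\left(D,11 \right)} + m{\left(q{\left(y \right)} \right)} = \frac{177}{232} + 21^{3} \left(1 + 2 \cdot 21^{3}\right) = \frac{177}{232} + 9261 \left(1 + 2 \cdot 9261\right) = \frac{177}{232} + 9261 \left(1 + 18522\right) = \frac{177}{232} + 9261 \cdot 18523 = \frac{177}{232} + 171541503 = \frac{39797628873}{232}$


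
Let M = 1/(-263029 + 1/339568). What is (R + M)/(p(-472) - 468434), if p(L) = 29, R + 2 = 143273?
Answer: -12796425798742073/41836169402173755 ≈ -0.30587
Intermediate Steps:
R = 143271 (R = -2 + 143273 = 143271)
M = -339568/89316231471 (M = 1/(-263029 + 1/339568) = 1/(-89316231471/339568) = -339568/89316231471 ≈ -3.8019e-6)
(R + M)/(p(-472) - 468434) = (143271 - 339568/89316231471)/(29 - 468434) = (12796425798742073/89316231471)/(-468405) = (12796425798742073/89316231471)*(-1/468405) = -12796425798742073/41836169402173755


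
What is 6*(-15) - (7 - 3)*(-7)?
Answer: -62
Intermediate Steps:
6*(-15) - (7 - 3)*(-7) = -90 - 4*(-7) = -90 - 1*(-28) = -90 + 28 = -62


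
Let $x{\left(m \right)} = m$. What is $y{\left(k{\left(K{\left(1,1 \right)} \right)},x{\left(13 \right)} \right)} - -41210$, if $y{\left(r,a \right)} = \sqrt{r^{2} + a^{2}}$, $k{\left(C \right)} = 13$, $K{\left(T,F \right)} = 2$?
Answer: $41210 + 13 \sqrt{2} \approx 41228.0$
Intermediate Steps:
$y{\left(r,a \right)} = \sqrt{a^{2} + r^{2}}$
$y{\left(k{\left(K{\left(1,1 \right)} \right)},x{\left(13 \right)} \right)} - -41210 = \sqrt{13^{2} + 13^{2}} - -41210 = \sqrt{169 + 169} + 41210 = \sqrt{338} + 41210 = 13 \sqrt{2} + 41210 = 41210 + 13 \sqrt{2}$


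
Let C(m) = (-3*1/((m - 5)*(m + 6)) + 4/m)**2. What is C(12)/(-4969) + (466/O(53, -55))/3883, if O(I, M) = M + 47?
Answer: -127808971/8508930507 ≈ -0.015021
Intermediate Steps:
O(I, M) = 47 + M
C(m) = (4/m - 3/((-5 + m)*(6 + m)))**2 (C(m) = (-3*1/((-5 + m)*(6 + m)) + 4/m)**2 = (-3/((-5 + m)*(6 + m)) + 4/m)**2 = (4/m - 3/((-5 + m)*(6 + m)))**2)
C(12)/(-4969) + (466/O(53, -55))/3883 = ((-120 + 12 + 4*12**2)**2/(12**2*(-5 + 12)**2*(6 + 12)**2))/(-4969) + (466/(47 - 55))/3883 = ((1/144)*(-120 + 12 + 4*144)**2/(7**2*18**2))*(-1/4969) + (466/(-8))*(1/3883) = ((1/144)*(1/49)*(1/324)*(-120 + 12 + 576)**2)*(-1/4969) + (466*(-1/8))*(1/3883) = ((1/144)*(1/49)*(1/324)*468**2)*(-1/4969) - 233/4*1/3883 = ((1/144)*(1/49)*(1/324)*219024)*(-1/4969) - 233/15532 = (169/1764)*(-1/4969) - 233/15532 = -169/8765316 - 233/15532 = -127808971/8508930507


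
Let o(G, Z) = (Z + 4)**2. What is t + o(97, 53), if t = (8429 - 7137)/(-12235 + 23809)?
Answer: 18802609/5787 ≈ 3249.1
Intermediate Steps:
o(G, Z) = (4 + Z)**2
t = 646/5787 (t = 1292/11574 = 1292*(1/11574) = 646/5787 ≈ 0.11163)
t + o(97, 53) = 646/5787 + (4 + 53)**2 = 646/5787 + 57**2 = 646/5787 + 3249 = 18802609/5787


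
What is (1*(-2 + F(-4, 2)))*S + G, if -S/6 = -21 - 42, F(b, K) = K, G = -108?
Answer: -108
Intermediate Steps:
S = 378 (S = -6*(-21 - 42) = -6*(-63) = 378)
(1*(-2 + F(-4, 2)))*S + G = (1*(-2 + 2))*378 - 108 = (1*0)*378 - 108 = 0*378 - 108 = 0 - 108 = -108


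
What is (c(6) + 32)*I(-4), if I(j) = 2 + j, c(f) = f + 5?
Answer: -86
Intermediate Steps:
c(f) = 5 + f
(c(6) + 32)*I(-4) = ((5 + 6) + 32)*(2 - 4) = (11 + 32)*(-2) = 43*(-2) = -86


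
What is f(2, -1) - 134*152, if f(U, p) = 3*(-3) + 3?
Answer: -20374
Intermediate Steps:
f(U, p) = -6 (f(U, p) = -9 + 3 = -6)
f(2, -1) - 134*152 = -6 - 134*152 = -6 - 20368 = -20374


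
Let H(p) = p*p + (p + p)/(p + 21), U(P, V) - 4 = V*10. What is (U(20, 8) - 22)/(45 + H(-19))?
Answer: 62/387 ≈ 0.16021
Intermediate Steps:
U(P, V) = 4 + 10*V (U(P, V) = 4 + V*10 = 4 + 10*V)
H(p) = p**2 + 2*p/(21 + p) (H(p) = p**2 + (2*p)/(21 + p) = p**2 + 2*p/(21 + p))
(U(20, 8) - 22)/(45 + H(-19)) = ((4 + 10*8) - 22)/(45 - 19*(2 + (-19)**2 + 21*(-19))/(21 - 19)) = ((4 + 80) - 22)/(45 - 19*(2 + 361 - 399)/2) = (84 - 22)/(45 - 19*1/2*(-36)) = 62/(45 + 342) = 62/387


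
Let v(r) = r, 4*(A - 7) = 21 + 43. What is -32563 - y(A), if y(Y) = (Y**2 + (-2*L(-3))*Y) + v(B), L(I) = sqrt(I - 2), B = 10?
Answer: -33102 + 46*I*sqrt(5) ≈ -33102.0 + 102.86*I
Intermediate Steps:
A = 23 (A = 7 + (21 + 43)/4 = 7 + (1/4)*64 = 7 + 16 = 23)
L(I) = sqrt(-2 + I)
y(Y) = 10 + Y**2 - 2*I*Y*sqrt(5) (y(Y) = (Y**2 + (-2*sqrt(-2 - 3))*Y) + 10 = (Y**2 + (-2*I*sqrt(5))*Y) + 10 = (Y**2 - 2*I*Y*sqrt(5)) + 10 = 10 + Y**2 - 2*I*Y*sqrt(5))
-32563 - y(A) = -32563 - (10 + 23**2 - 2*I*23*sqrt(5)) = -32563 - (10 + 529 - 46*I*sqrt(5)) = -32563 - (539 - 46*I*sqrt(5)) = -32563 + (-539 + 46*I*sqrt(5)) = -33102 + 46*I*sqrt(5)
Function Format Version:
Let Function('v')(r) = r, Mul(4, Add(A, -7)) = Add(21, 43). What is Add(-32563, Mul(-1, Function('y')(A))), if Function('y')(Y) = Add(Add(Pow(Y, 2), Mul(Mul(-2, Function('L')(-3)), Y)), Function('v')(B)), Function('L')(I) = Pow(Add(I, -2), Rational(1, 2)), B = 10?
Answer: Add(-33102, Mul(46, I, Pow(5, Rational(1, 2)))) ≈ Add(-33102., Mul(102.86, I))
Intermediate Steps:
A = 23 (A = Add(7, Mul(Rational(1, 4), Add(21, 43))) = Add(7, Mul(Rational(1, 4), 64)) = Add(7, 16) = 23)
Function('L')(I) = Pow(Add(-2, I), Rational(1, 2))
Function('y')(Y) = Add(10, Pow(Y, 2), Mul(-2, I, Y, Pow(5, Rational(1, 2)))) (Function('y')(Y) = Add(Add(Pow(Y, 2), Mul(Mul(-2, Pow(Add(-2, -3), Rational(1, 2))), Y)), 10) = Add(Add(Pow(Y, 2), Mul(Mul(-2, Pow(-5, Rational(1, 2))), Y)), 10) = Add(Add(Pow(Y, 2), Mul(Mul(-2, Mul(I, Pow(5, Rational(1, 2)))), Y)), 10) = Add(Add(Pow(Y, 2), Mul(Mul(-2, I, Pow(5, Rational(1, 2))), Y)), 10) = Add(Add(Pow(Y, 2), Mul(-2, I, Y, Pow(5, Rational(1, 2)))), 10) = Add(10, Pow(Y, 2), Mul(-2, I, Y, Pow(5, Rational(1, 2)))))
Add(-32563, Mul(-1, Function('y')(A))) = Add(-32563, Mul(-1, Add(10, Pow(23, 2), Mul(-2, I, 23, Pow(5, Rational(1, 2)))))) = Add(-32563, Mul(-1, Add(10, 529, Mul(-46, I, Pow(5, Rational(1, 2)))))) = Add(-32563, Mul(-1, Add(539, Mul(-46, I, Pow(5, Rational(1, 2)))))) = Add(-32563, Add(-539, Mul(46, I, Pow(5, Rational(1, 2))))) = Add(-33102, Mul(46, I, Pow(5, Rational(1, 2))))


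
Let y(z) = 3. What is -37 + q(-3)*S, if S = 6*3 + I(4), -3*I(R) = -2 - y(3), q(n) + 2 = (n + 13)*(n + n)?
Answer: -3769/3 ≈ -1256.3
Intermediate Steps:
q(n) = -2 + 2*n*(13 + n) (q(n) = -2 + (n + 13)*(n + n) = -2 + (13 + n)*(2*n) = -2 + 2*n*(13 + n))
I(R) = 5/3 (I(R) = -(-2 - 1*3)/3 = -(-2 - 3)/3 = -1/3*(-5) = 5/3)
S = 59/3 (S = 6*3 + 5/3 = 18 + 5/3 = 59/3 ≈ 19.667)
-37 + q(-3)*S = -37 + (-2 + 2*(-3)**2 + 26*(-3))*(59/3) = -37 + (-2 + 2*9 - 78)*(59/3) = -37 + (-2 + 18 - 78)*(59/3) = -37 - 62*59/3 = -37 - 3658/3 = -3769/3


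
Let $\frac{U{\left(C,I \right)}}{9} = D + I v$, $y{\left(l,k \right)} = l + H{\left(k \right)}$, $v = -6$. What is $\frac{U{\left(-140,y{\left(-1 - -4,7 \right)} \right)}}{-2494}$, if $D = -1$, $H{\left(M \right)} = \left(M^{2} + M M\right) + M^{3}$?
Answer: $\frac{23985}{2494} \approx 9.6171$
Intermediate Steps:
$H{\left(M \right)} = M^{3} + 2 M^{2}$ ($H{\left(M \right)} = \left(M^{2} + M^{2}\right) + M^{3} = 2 M^{2} + M^{3} = M^{3} + 2 M^{2}$)
$y{\left(l,k \right)} = l + k^{2} \left(2 + k\right)$
$U{\left(C,I \right)} = -9 - 54 I$ ($U{\left(C,I \right)} = 9 \left(-1 + I \left(-6\right)\right) = 9 \left(-1 - 6 I\right) = -9 - 54 I$)
$\frac{U{\left(-140,y{\left(-1 - -4,7 \right)} \right)}}{-2494} = \frac{-9 - 54 \left(\left(-1 - -4\right) + 7^{2} \left(2 + 7\right)\right)}{-2494} = \left(-9 - 54 \left(\left(-1 + 4\right) + 49 \cdot 9\right)\right) \left(- \frac{1}{2494}\right) = \left(-9 - 54 \left(3 + 441\right)\right) \left(- \frac{1}{2494}\right) = \left(-9 - 23976\right) \left(- \frac{1}{2494}\right) = \left(-23985\right) \left(- \frac{1}{2494}\right) = \frac{23985}{2494}$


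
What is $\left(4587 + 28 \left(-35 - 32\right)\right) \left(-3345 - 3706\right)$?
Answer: $-19115261$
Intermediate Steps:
$\left(4587 + 28 \left(-35 - 32\right)\right) \left(-3345 - 3706\right) = \left(4587 + 28 \left(-67\right)\right) \left(-7051\right) = \left(4587 - 1876\right) \left(-7051\right) = 2711 \left(-7051\right) = -19115261$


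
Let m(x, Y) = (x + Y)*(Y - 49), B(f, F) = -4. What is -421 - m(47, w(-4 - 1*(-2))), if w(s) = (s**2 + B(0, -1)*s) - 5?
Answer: 1847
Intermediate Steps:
w(s) = -5 + s**2 - 4*s (w(s) = (s**2 - 4*s) - 5 = -5 + s**2 - 4*s)
m(x, Y) = (-49 + Y)*(Y + x) (m(x, Y) = (Y + x)*(-49 + Y) = (-49 + Y)*(Y + x))
-421 - m(47, w(-4 - 1*(-2))) = -421 - ((-5 + (-4 - 1*(-2))**2 - 4*(-4 - 1*(-2)))**2 - 49*(-5 + (-4 - 1*(-2))**2 - 4*(-4 - 1*(-2))) - 49*47 + (-5 + (-4 - 1*(-2))**2 - 4*(-4 - 1*(-2)))*47) = -421 - ((-5 + (-4 + 2)**2 - 4*(-4 + 2))**2 - 49*(-5 + (-4 + 2)**2 - 4*(-4 + 2)) - 2303 + (-5 + (-4 + 2)**2 - 4*(-4 + 2))*47) = -421 - ((-5 + (-2)**2 - 4*(-2))**2 - 49*(-5 + (-2)**2 - 4*(-2)) - 2303 + (-5 + (-2)**2 - 4*(-2))*47) = -421 - ((-5 + 4 + 8)**2 - 49*(-5 + 4 + 8) - 2303 + (-5 + 4 + 8)*47) = -421 - (7**2 - 49*7 - 2303 + 7*47) = -421 - (49 - 343 - 2303 + 329) = -421 - 1*(-2268) = -421 + 2268 = 1847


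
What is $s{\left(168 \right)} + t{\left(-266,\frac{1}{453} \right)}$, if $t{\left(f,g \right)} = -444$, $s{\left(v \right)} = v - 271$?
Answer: $-547$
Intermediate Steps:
$s{\left(v \right)} = -271 + v$ ($s{\left(v \right)} = v - 271 = -271 + v$)
$s{\left(168 \right)} + t{\left(-266,\frac{1}{453} \right)} = \left(-271 + 168\right) - 444 = -103 - 444 = -547$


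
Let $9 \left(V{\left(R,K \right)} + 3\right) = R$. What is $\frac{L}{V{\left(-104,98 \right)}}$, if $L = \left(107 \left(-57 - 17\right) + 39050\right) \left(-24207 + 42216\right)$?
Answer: $- \frac{5045905692}{131} \approx -3.8518 \cdot 10^{7}$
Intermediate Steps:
$V{\left(R,K \right)} = -3 + \frac{R}{9}$
$L = 560656188$ ($L = \left(107 \left(-74\right) + 39050\right) 18009 = \left(-7918 + 39050\right) 18009 = 31132 \cdot 18009 = 560656188$)
$\frac{L}{V{\left(-104,98 \right)}} = \frac{560656188}{-3 + \frac{1}{9} \left(-104\right)} = \frac{560656188}{-3 - \frac{104}{9}} = \frac{560656188}{- \frac{131}{9}} = 560656188 \left(- \frac{9}{131}\right) = - \frac{5045905692}{131}$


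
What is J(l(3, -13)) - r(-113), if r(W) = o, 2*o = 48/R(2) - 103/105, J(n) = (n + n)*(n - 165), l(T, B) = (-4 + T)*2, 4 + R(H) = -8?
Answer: 140803/210 ≈ 670.49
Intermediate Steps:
R(H) = -12 (R(H) = -4 - 8 = -12)
l(T, B) = -8 + 2*T
J(n) = 2*n*(-165 + n) (J(n) = (2*n)*(-165 + n) = 2*n*(-165 + n))
o = -523/210 (o = (48/(-12) - 103/105)/2 = (48*(-1/12) - 103*1/105)/2 = (-4 - 103/105)/2 = (½)*(-523/105) = -523/210 ≈ -2.4905)
r(W) = -523/210
J(l(3, -13)) - r(-113) = 2*(-8 + 2*3)*(-165 + (-8 + 2*3)) - 1*(-523/210) = 2*(-8 + 6)*(-165 + (-8 + 6)) + 523/210 = 2*(-2)*(-165 - 2) + 523/210 = 2*(-2)*(-167) + 523/210 = 668 + 523/210 = 140803/210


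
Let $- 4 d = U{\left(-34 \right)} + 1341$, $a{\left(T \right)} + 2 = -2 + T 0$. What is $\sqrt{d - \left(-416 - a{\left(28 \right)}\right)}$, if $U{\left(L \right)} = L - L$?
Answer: $\frac{\sqrt{307}}{2} \approx 8.7607$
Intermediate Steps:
$a{\left(T \right)} = -4$ ($a{\left(T \right)} = -2 + \left(-2 + T 0\right) = -2 + \left(-2 + 0\right) = -2 - 2 = -4$)
$U{\left(L \right)} = 0$
$d = - \frac{1341}{4}$ ($d = - \frac{0 + 1341}{4} = \left(- \frac{1}{4}\right) 1341 = - \frac{1341}{4} \approx -335.25$)
$\sqrt{d - \left(-416 - a{\left(28 \right)}\right)} = \sqrt{- \frac{1341}{4} + \left(\left(-4 + 1553\right) - 1137\right)} = \sqrt{- \frac{1341}{4} + \left(1549 - 1137\right)} = \sqrt{- \frac{1341}{4} + 412} = \sqrt{\frac{307}{4}} = \frac{\sqrt{307}}{2}$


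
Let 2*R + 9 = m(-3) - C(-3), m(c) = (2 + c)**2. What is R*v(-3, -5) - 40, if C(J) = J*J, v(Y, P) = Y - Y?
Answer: -40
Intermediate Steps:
v(Y, P) = 0
C(J) = J**2
R = -17/2 (R = -9/2 + ((2 - 3)**2 - 1*(-3)**2)/2 = -9/2 + ((-1)**2 - 1*9)/2 = -9/2 + (1 - 9)/2 = -9/2 + (1/2)*(-8) = -9/2 - 4 = -17/2 ≈ -8.5000)
R*v(-3, -5) - 40 = -17/2*0 - 40 = 0 - 40 = -40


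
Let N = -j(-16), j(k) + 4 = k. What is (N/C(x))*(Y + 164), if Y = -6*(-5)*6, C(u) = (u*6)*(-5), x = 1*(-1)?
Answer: 688/3 ≈ 229.33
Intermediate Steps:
x = -1
j(k) = -4 + k
N = 20 (N = -(-4 - 16) = -1*(-20) = 20)
C(u) = -30*u (C(u) = (6*u)*(-5) = -30*u)
Y = 180 (Y = 30*6 = 180)
(N/C(x))*(Y + 164) = (20/((-30*(-1))))*(180 + 164) = (20/30)*344 = (20*(1/30))*344 = (⅔)*344 = 688/3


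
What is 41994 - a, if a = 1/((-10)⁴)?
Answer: 419939999/10000 ≈ 41994.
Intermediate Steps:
a = 1/10000 ≈ 0.00010000
41994 - a = 41994 - 1*1/10000 = 41994 - 1/10000 = 419939999/10000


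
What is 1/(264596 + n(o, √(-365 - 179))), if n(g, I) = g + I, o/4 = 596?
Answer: 66745/17819580236 - I*√34/17819580236 ≈ 3.7456e-6 - 3.2722e-10*I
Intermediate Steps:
o = 2384 (o = 4*596 = 2384)
n(g, I) = I + g
1/(264596 + n(o, √(-365 - 179))) = 1/(264596 + (√(-365 - 179) + 2384)) = 1/(264596 + (√(-544) + 2384)) = 1/(264596 + (4*I*√34 + 2384)) = 1/(264596 + (2384 + 4*I*√34)) = 1/(266980 + 4*I*√34)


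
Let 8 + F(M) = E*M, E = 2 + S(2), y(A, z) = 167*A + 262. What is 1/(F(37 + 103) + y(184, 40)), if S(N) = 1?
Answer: 1/31402 ≈ 3.1845e-5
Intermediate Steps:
y(A, z) = 262 + 167*A
E = 3 (E = 2 + 1 = 3)
F(M) = -8 + 3*M
1/(F(37 + 103) + y(184, 40)) = 1/((-8 + 3*(37 + 103)) + (262 + 167*184)) = 1/((-8 + 3*140) + (262 + 30728)) = 1/((-8 + 420) + 30990) = 1/(412 + 30990) = 1/31402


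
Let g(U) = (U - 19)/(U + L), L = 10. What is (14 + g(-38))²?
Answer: 201601/784 ≈ 257.14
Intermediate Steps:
g(U) = (-19 + U)/(10 + U) (g(U) = (U - 19)/(U + 10) = (-19 + U)/(10 + U))
(14 + g(-38))² = (14 + (-19 - 38)/(10 - 38))² = (14 - 57/(-28))² = (14 - 1/28*(-57))² = (14 + 57/28)² = (449/28)² = 201601/784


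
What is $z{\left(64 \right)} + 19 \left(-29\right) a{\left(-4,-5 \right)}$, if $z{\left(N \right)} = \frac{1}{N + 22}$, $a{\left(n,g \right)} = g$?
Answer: $\frac{236931}{86} \approx 2755.0$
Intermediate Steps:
$z{\left(N \right)} = \frac{1}{22 + N}$
$z{\left(64 \right)} + 19 \left(-29\right) a{\left(-4,-5 \right)} = \frac{1}{22 + 64} + 19 \left(-29\right) \left(-5\right) = \frac{1}{86} - -2755 = \frac{1}{86} + 2755 = \frac{236931}{86}$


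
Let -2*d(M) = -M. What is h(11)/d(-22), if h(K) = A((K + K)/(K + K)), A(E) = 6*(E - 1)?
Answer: 0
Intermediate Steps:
A(E) = -6 + 6*E (A(E) = 6*(-1 + E) = -6 + 6*E)
h(K) = 0 (h(K) = -6 + 6*((K + K)/(K + K)) = -6 + 6*((2*K)/((2*K))) = -6 + 6*((2*K)*(1/(2*K))) = -6 + 6*1 = -6 + 6 = 0)
d(M) = M/2 (d(M) = -(-1)*M/2 = M/2)
h(11)/d(-22) = 0/(((1/2)*(-22))) = 0/(-11) = 0*(-1/11) = 0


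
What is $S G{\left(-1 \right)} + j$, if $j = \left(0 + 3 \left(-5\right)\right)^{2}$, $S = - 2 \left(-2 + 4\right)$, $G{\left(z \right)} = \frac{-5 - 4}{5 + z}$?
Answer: $234$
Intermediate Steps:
$G{\left(z \right)} = - \frac{9}{5 + z}$
$S = -4$ ($S = \left(-2\right) 2 = -4$)
$j = 225$ ($j = \left(0 - 15\right)^{2} = \left(-15\right)^{2} = 225$)
$S G{\left(-1 \right)} + j = - 4 \left(- \frac{9}{5 - 1}\right) + 225 = - 4 \left(- \frac{9}{4}\right) + 225 = - 4 \left(\left(-9\right) \frac{1}{4}\right) + 225 = \left(-4\right) \left(- \frac{9}{4}\right) + 225 = 9 + 225 = 234$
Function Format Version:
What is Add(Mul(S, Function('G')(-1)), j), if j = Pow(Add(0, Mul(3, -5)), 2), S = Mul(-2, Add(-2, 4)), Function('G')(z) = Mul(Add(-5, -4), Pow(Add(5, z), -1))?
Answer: 234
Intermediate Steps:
Function('G')(z) = Mul(-9, Pow(Add(5, z), -1))
S = -4 (S = Mul(-2, 2) = -4)
j = 225 (j = Pow(Add(0, -15), 2) = Pow(-15, 2) = 225)
Add(Mul(S, Function('G')(-1)), j) = Add(Mul(-4, Mul(-9, Pow(Add(5, -1), -1))), 225) = Add(Mul(-4, Mul(-9, Pow(4, -1))), 225) = Add(Mul(-4, Mul(-9, Rational(1, 4))), 225) = Add(Mul(-4, Rational(-9, 4)), 225) = Add(9, 225) = 234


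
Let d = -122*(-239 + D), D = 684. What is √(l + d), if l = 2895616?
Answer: √2841326 ≈ 1685.6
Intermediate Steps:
d = -54290 (d = -122*(-239 + 684) = -122*445 = -54290)
√(l + d) = √(2895616 - 54290) = √2841326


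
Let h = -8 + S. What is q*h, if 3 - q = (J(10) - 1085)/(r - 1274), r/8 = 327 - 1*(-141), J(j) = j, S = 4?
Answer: -3394/247 ≈ -13.741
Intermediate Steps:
r = 3744 (r = 8*(327 - 1*(-141)) = 8*(327 + 141) = 8*468 = 3744)
q = 1697/494 (q = 3 - (10 - 1085)/(3744 - 1274) = 3 - (-1075)/2470 = 3 - 1*(-215/494) = 3 + 215/494 = 1697/494 ≈ 3.4352)
h = -4 (h = -8 + 4 = -4)
q*h = (1697/494)*(-4) = -3394/247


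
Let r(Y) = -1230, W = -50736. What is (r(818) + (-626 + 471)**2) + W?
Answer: -27941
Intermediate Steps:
(r(818) + (-626 + 471)**2) + W = (-1230 + (-626 + 471)**2) - 50736 = (-1230 + (-155)**2) - 50736 = (-1230 + 24025) - 50736 = 22795 - 50736 = -27941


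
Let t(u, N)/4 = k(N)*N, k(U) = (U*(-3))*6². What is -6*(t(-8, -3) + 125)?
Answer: 22578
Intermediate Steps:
k(U) = -108*U (k(U) = -3*U*36 = -108*U)
t(u, N) = -432*N² (t(u, N) = 4*((-108*N)*N) = 4*(-108*N²) = -432*N²)
-6*(t(-8, -3) + 125) = -6*(-432*(-3)² + 125) = -6*(-432*9 + 125) = -6*(-3888 + 125) = -6*(-3763) = 22578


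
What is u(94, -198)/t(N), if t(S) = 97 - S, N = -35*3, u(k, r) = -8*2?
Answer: -8/101 ≈ -0.079208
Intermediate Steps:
u(k, r) = -16
N = -105
u(94, -198)/t(N) = -16/(97 - 1*(-105)) = -16/(97 + 105) = -16/202 = -16*1/202 = -8/101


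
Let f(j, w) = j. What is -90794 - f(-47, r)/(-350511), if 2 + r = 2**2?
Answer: -31824295781/350511 ≈ -90794.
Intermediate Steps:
r = 2 (r = -2 + 2**2 = -2 + 4 = 2)
-90794 - f(-47, r)/(-350511) = -90794 - (-47)/(-350511) = -90794 - (-47)*(-1)/350511 = -90794 - 1*47/350511 = -90794 - 47/350511 = -31824295781/350511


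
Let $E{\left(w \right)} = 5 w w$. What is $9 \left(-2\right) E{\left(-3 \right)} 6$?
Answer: $-4860$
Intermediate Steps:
$E{\left(w \right)} = 5 w^{2}$
$9 \left(-2\right) E{\left(-3 \right)} 6 = 9 \left(-2\right) 5 \left(-3\right)^{2} \cdot 6 = - 18 \cdot 5 \cdot 9 \cdot 6 = - 18 \cdot 45 \cdot 6 = \left(-18\right) 270 = -4860$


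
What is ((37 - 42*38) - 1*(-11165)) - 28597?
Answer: -18991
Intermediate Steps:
((37 - 42*38) - 1*(-11165)) - 28597 = ((37 - 1596) + 11165) - 28597 = (-1559 + 11165) - 28597 = 9606 - 28597 = -18991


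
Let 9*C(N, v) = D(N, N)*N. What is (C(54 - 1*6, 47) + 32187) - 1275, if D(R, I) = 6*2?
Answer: 30976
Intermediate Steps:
D(R, I) = 12
C(N, v) = 4*N/3 (C(N, v) = (12*N)/9 = 4*N/3)
(C(54 - 1*6, 47) + 32187) - 1275 = (4*(54 - 1*6)/3 + 32187) - 1275 = (4*(54 - 6)/3 + 32187) - 1275 = ((4/3)*48 + 32187) - 1275 = (64 + 32187) - 1275 = 32251 - 1275 = 30976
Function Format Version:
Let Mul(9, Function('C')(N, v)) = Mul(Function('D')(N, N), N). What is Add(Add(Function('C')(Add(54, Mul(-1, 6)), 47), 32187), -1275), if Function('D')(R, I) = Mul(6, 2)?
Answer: 30976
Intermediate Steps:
Function('D')(R, I) = 12
Function('C')(N, v) = Mul(Rational(4, 3), N) (Function('C')(N, v) = Mul(Rational(1, 9), Mul(12, N)) = Mul(Rational(4, 3), N))
Add(Add(Function('C')(Add(54, Mul(-1, 6)), 47), 32187), -1275) = Add(Add(Mul(Rational(4, 3), Add(54, Mul(-1, 6))), 32187), -1275) = Add(Add(Mul(Rational(4, 3), Add(54, -6)), 32187), -1275) = Add(Add(Mul(Rational(4, 3), 48), 32187), -1275) = Add(Add(64, 32187), -1275) = Add(32251, -1275) = 30976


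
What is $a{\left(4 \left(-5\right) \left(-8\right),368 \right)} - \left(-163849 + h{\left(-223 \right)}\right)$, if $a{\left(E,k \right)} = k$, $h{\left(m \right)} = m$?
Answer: $164440$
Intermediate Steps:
$a{\left(4 \left(-5\right) \left(-8\right),368 \right)} - \left(-163849 + h{\left(-223 \right)}\right) = 368 - \left(-163849 - 223\right) = 368 - -164072 = 368 + 164072 = 164440$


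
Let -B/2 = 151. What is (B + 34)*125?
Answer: -33500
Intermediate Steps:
B = -302 (B = -2*151 = -302)
(B + 34)*125 = (-302 + 34)*125 = -268*125 = -33500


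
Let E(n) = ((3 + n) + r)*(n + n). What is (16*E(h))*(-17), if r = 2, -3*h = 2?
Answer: 14144/9 ≈ 1571.6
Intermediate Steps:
h = -2/3 (h = -1/3*2 = -2/3 ≈ -0.66667)
E(n) = 2*n*(5 + n) (E(n) = ((3 + n) + 2)*(n + n) = (5 + n)*(2*n) = 2*n*(5 + n))
(16*E(h))*(-17) = (16*(2*(-2/3)*(5 - 2/3)))*(-17) = (16*(2*(-2/3)*(13/3)))*(-17) = (16*(-52/9))*(-17) = -832/9*(-17) = 14144/9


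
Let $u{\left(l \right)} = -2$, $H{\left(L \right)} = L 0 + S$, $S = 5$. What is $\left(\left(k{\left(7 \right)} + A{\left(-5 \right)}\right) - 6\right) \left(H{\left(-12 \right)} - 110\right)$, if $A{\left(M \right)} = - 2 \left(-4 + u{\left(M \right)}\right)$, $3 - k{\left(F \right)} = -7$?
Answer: $-1680$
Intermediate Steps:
$H{\left(L \right)} = 5$ ($H{\left(L \right)} = L 0 + 5 = 0 + 5 = 5$)
$k{\left(F \right)} = 10$ ($k{\left(F \right)} = 3 - -7 = 3 + 7 = 10$)
$A{\left(M \right)} = 12$ ($A{\left(M \right)} = - 2 \left(-4 - 2\right) = \left(-2\right) \left(-6\right) = 12$)
$\left(\left(k{\left(7 \right)} + A{\left(-5 \right)}\right) - 6\right) \left(H{\left(-12 \right)} - 110\right) = \left(\left(10 + 12\right) - 6\right) \left(5 - 110\right) = \left(22 - 6\right) \left(-105\right) = 16 \left(-105\right) = -1680$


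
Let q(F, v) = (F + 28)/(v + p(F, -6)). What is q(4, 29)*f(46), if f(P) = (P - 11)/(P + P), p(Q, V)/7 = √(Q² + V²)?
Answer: -8120/39261 + 3920*√13/39261 ≈ 0.15317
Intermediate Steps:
p(Q, V) = 7*√(Q² + V²)
f(P) = (-11 + P)/(2*P) (f(P) = (-11 + P)/((2*P)) = (-11 + P)*(1/(2*P)) = (-11 + P)/(2*P))
q(F, v) = (28 + F)/(v + 7*√(36 + F²)) (q(F, v) = (F + 28)/(v + 7*√(F² + (-6)²)) = (28 + F)/(v + 7*√(F² + 36)) = (28 + F)/(v + 7*√(36 + F²)))
q(4, 29)*f(46) = ((28 + 4)/(29 + 7*√(36 + 4²)))*((½)*(-11 + 46)/46) = (32/(29 + 7*√(36 + 16)))*((½)*(1/46)*35) = (32/(29 + 7*√52))*(35/92) = (32/(29 + 7*(2*√13)))*(35/92) = (32/(29 + 14*√13))*(35/92) = 280/(23*(29 + 14*√13))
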